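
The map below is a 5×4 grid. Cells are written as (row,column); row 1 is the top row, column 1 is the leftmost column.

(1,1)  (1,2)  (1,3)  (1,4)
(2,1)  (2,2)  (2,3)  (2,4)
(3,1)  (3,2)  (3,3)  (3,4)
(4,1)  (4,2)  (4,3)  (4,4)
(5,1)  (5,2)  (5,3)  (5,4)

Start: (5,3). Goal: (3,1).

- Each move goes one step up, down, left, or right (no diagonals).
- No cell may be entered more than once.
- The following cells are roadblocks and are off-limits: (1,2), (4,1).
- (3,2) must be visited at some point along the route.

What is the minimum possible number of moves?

Any route passes through (3,2) somewhere between (5,3) and (3,1). Summing Manhattan distances along the two legs ((5,3) → (3,2) → (3,1)) gives a lower bound of 3 + 1 = 4 moves.
A route of 4 moves achieves this: (5,3) → (4,3) → (3,3) → (3,2) → (3,1).
Since 4 matches the lower bound, it is optimal.

4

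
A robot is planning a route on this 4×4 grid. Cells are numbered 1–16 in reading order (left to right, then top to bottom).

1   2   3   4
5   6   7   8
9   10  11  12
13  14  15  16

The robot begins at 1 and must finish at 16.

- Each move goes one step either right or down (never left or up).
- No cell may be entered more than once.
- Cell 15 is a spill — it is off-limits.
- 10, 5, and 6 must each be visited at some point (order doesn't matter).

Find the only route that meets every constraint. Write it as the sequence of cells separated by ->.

Moves only go right or down, so the column and row indices never decrease.
Route from 1: down to 5, right to 6, down to 10, 2× right (reaching 12), down to 16 — 6 moves in all.
Check: all required cells visited.

1 -> 5 -> 6 -> 10 -> 11 -> 12 -> 16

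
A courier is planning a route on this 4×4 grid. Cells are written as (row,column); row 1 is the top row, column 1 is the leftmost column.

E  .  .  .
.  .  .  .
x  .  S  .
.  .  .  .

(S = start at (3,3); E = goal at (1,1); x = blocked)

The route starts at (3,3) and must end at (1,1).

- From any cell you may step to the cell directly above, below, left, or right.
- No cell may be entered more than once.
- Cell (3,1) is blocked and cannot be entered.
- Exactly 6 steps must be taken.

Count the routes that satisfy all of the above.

9

Need simple routes of exactly 6 moves from (3,3) to (1,1) (Manhattan distance 4, so 1 moves are spent on a detour and 1 undoing it).
Branch systematically from the start, pruning whenever the remaining move budget drops below the Manhattan distance to (1,1) or differs from it in parity. Grouping the completions by first move — via (2,3): 2; via (4,3): 2; via (3,2): 1; via (3,4): 4 — and summing: 2 + 2 + 1 + 4 = 9.
That gives 9 routes.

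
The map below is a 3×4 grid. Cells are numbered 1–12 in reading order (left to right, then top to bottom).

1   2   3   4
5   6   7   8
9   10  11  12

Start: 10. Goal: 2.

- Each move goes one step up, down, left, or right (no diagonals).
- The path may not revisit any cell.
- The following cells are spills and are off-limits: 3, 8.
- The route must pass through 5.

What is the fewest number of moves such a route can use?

Any route passes through 5 somewhere between 10 and 2. Summing Manhattan distances along the two legs (10 → 5 → 2) gives a lower bound of 2 + 2 = 4 moves.
A route of 4 moves achieves this: 10 → 6 → 5 → 1 → 2.
Since 4 matches the lower bound, it is optimal.

4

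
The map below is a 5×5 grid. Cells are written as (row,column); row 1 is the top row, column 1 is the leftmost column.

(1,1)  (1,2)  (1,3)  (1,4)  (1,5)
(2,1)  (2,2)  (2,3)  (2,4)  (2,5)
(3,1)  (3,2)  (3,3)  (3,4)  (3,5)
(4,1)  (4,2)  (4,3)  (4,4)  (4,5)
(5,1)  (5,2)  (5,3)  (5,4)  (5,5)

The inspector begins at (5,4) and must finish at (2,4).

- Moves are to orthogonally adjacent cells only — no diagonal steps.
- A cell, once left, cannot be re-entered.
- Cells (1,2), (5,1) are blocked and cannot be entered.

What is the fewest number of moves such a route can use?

3

The Manhattan distance from (5,4) to (2,4) is |5−2| + |4−4| = 3, so at least 3 moves are needed.
A route of 3 moves achieves this: (5,4) → (4,4) → (3,4) → (2,4).
Since 3 matches the lower bound, it is optimal.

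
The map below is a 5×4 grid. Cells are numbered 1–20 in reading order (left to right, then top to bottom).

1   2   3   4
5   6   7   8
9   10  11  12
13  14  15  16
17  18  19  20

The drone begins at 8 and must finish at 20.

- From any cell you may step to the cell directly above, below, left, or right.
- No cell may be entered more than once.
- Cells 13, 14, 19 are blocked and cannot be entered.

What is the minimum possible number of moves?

The Manhattan distance from 8 to 20 is |2−5| + |4−4| = 3, so at least 3 moves are needed.
A route of 3 moves achieves this: 8 → 12 → 16 → 20.
Since 3 matches the lower bound, it is optimal.

3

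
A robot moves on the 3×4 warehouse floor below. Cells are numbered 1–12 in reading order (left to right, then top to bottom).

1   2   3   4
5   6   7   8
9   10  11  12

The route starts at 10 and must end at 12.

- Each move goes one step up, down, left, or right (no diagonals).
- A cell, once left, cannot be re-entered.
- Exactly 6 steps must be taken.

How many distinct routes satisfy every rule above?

7

Need simple routes of exactly 6 moves from 10 to 12 (Manhattan distance 2, so 2 moves are spent on a detour and 2 undoing it).
Enumerating: 10 6 2 3 7 11 12 | 10 6 2 3 7 8 12 | 10 6 2 3 4 8 12 | 10 6 7 3 4 8 12 | 10 9 5 6 7 11 12 | 10 9 5 6 7 8 12 | 10 11 7 3 4 8 12.
That gives 7 routes.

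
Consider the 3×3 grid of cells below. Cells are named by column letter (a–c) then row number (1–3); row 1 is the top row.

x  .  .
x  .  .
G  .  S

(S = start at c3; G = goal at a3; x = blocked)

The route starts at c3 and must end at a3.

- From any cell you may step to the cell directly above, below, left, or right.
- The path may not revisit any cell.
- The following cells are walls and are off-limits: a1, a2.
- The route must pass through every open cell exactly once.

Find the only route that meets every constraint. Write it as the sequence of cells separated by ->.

c3 -> c2 -> c1 -> b1 -> b2 -> b3 -> a3

Need to visit all 7 open cells exactly once, starting at c3 and ending at a3.
Route from c3: up 2 to c1, left 1 to b1, down 2 to b3, left 1 to a3 — 6 moves in all.
Check: all 7 open cells covered.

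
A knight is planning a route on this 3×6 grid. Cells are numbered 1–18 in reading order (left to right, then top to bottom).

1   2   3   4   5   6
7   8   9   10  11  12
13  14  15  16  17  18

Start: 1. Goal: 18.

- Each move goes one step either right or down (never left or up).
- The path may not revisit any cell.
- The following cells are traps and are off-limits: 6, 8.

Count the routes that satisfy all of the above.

10

A right/down-only route from 1 to 18 makes exactly 2 down-moves and 5 right-moves in some order.
With no other constraints that would be C(7,2) = 21 routes.
Subtract routes through each blocked cell (inclusion–exclusion for overlaps): − through 6: 1 − through 8: 10 → 10.
That gives 10 routes.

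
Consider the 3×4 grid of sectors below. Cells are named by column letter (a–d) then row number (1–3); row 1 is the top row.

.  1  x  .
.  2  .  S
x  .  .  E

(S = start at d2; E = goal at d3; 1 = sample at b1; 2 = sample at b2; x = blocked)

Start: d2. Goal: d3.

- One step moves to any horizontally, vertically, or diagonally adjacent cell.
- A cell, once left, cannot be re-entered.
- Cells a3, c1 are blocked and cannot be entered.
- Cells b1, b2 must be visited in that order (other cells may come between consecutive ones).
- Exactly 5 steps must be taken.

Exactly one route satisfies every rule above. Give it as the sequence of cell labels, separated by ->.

The waypoints must appear in the order b1, b2, with no cell reused.
Route from d2: left 1 to c2, up-left 1 to b1, down 1 to b2, down-right 1 to c3, right 1 to d3 — 5 moves in all.
Check: order respected (1 at step 2, 2 at step 3); 5 moves as required.

d2 -> c2 -> b1 -> b2 -> c3 -> d3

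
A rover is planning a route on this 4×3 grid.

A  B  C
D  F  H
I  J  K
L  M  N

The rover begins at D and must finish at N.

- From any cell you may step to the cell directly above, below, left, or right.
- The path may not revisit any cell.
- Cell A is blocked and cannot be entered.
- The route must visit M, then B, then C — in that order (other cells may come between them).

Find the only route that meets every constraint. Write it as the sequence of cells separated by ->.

The waypoints must appear in the order M, B, C, with no cell reused.
Route from D: down 2 to L, right 1 to M, up 3 to B, right 1 to C, down 3 to N — 10 moves in all.
Check: order respected (M at step 3, B at step 6, C at step 7).

D -> I -> L -> M -> J -> F -> B -> C -> H -> K -> N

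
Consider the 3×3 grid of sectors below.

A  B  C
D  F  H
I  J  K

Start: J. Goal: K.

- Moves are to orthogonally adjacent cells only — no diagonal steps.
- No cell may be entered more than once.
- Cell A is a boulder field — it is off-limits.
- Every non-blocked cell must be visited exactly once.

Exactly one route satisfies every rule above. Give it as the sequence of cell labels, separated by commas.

J, I, D, F, B, C, H, K

Need to visit all 8 open cells exactly once, starting at J and ending at K.
Cell B has only two open neighbours (F and C), so the path must pass straight through it: one of those is the cell it's entered from and the other is where it exits.
Route from J: left to I, up to D, right to F, up to B, right to C, 2× down (reaching K) — 7 moves in all.
Check: all 8 open cells covered.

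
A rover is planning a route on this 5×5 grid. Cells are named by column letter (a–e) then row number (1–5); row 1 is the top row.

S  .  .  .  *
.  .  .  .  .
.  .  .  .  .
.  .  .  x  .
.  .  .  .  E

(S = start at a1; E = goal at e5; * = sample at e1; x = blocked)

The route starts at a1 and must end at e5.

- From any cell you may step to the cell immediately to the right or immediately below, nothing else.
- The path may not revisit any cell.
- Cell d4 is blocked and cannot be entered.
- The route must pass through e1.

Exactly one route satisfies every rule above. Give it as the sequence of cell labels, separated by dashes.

a1 - b1 - c1 - d1 - e1 - e2 - e3 - e4 - e5

Moves only go right or down, so the column and row indices never decrease.
Route from a1: right 4 to e1, down 4 to e5 — 8 moves in all.
Check: all required cells visited.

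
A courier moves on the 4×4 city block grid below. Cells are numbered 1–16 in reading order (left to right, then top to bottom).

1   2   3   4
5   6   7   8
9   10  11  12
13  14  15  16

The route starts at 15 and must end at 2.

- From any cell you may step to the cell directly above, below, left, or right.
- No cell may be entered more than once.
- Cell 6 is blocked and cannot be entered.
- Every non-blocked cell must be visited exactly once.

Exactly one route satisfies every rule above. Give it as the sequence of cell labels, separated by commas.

Need to visit all 15 open cells exactly once, starting at 15 and ending at 2.
Cell 13 has only two open neighbours (9 and 14), so the path must pass straight through it: one of those is the cell it's entered from and the other is where it exits.
Route from 15: right 1 to 16, up 3 to 4, left 1 to 3, down 2 to 11, left 1 to 10, down 1 to 14, left 1 to 13, up 3 to 1, right 1 to 2 — 14 moves in all.
Check: all 15 open cells covered.

15, 16, 12, 8, 4, 3, 7, 11, 10, 14, 13, 9, 5, 1, 2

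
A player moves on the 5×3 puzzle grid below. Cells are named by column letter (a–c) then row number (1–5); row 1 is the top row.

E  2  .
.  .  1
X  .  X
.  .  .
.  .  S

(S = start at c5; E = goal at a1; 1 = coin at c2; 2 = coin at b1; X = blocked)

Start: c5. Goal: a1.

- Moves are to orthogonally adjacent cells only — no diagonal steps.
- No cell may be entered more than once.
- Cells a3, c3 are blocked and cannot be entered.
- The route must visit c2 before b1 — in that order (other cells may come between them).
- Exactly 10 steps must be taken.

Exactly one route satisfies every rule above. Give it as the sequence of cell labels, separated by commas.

c5, b5, a5, a4, b4, b3, b2, c2, c1, b1, a1

The waypoints must appear in the order c2, b1, with no cell reused.
Route from c5: 2× left (reaching a5), up to a4, right to b4, 2× up (reaching b2), right to c2, up to c1, 2× left (reaching a1) — 10 moves in all.
Check: order respected (1 at step 7, 2 at step 9); 10 moves as required.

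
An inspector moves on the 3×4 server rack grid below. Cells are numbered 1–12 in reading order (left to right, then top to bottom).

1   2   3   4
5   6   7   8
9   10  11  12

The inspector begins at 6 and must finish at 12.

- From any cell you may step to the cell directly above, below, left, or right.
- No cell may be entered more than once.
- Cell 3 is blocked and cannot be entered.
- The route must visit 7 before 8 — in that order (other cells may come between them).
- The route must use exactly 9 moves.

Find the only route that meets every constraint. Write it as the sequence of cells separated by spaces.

The waypoints must appear in the order 7, 8, with no cell reused.
Route from 6: up to 2, left to 1, 2× down (reaching 9), 2× right (reaching 11), up to 7, right to 8, down to 12 — 9 moves in all.
Check: order respected (7 at step 7, 8 at step 8); 9 moves as required.

6 2 1 5 9 10 11 7 8 12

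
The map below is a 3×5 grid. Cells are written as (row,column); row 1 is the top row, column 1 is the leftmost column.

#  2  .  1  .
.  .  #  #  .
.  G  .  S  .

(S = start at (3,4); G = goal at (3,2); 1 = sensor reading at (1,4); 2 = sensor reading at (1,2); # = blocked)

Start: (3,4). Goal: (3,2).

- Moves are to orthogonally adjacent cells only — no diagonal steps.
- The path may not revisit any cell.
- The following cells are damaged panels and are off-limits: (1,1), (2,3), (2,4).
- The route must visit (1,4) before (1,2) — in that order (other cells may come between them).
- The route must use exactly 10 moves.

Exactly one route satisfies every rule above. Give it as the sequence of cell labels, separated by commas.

The waypoints must appear in the order (1,4), (1,2), with no cell reused.
Route from (3,4): right 1 to (3,5), up 2 to (1,5), left 3 to (1,2), down 1 to (2,2), left 1 to (2,1), down 1 to (3,1), right 1 to (3,2) — 10 moves in all.
Check: order respected (1 at step 4, 2 at step 6); 10 moves as required.

(3,4), (3,5), (2,5), (1,5), (1,4), (1,3), (1,2), (2,2), (2,1), (3,1), (3,2)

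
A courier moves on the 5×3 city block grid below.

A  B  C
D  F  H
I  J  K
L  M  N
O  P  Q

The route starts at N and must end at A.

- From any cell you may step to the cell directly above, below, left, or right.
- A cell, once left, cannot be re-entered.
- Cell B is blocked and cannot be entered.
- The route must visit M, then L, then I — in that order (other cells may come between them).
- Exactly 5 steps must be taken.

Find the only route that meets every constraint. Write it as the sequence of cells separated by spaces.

The waypoints must appear in the order M, L, I, with no cell reused.
Route from N: left 2 to L, up 3 to A — 5 moves in all.
Check: order respected (M at step 1, L at step 2, I at step 3); 5 moves as required.

N M L I D A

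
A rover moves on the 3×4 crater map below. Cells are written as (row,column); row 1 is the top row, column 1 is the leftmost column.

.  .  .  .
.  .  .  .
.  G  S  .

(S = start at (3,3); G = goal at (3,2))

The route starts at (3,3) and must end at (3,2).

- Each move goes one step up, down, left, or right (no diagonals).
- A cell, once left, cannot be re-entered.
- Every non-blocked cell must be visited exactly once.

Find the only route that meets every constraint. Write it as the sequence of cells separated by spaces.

Need to visit all 12 open cells exactly once, starting at (3,3) and ending at (3,2).
Cell (3,4) has only two open neighbours ((2,4) and (3,3)), so the path must pass straight through it: one of those is the cell it's entered from and the other is where it exits.
Route from (3,3): right to (3,4), 2× up (reaching (1,4)), left to (1,3), down to (2,3), left to (2,2), up to (1,2), left to (1,1), 2× down (reaching (3,1)), right to (3,2) — 11 moves in all.
Check: all 12 open cells covered.

(3,3) (3,4) (2,4) (1,4) (1,3) (2,3) (2,2) (1,2) (1,1) (2,1) (3,1) (3,2)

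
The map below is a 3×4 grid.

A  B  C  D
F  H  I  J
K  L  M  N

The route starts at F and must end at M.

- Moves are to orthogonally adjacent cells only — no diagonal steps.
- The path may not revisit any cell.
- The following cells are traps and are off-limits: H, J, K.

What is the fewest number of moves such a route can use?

5

The Manhattan distance from F to M is |2−3| + |1−3| = 3, so at least 3 moves are needed.
That bound ignores the blocked cells. Measuring each leg by the fewest moves that actually steer around them (F→M: 5) raises the lower bound to 5.
A route of 5 moves exists: F → A → B → C → I → M.
Since 5 matches that lower bound, it is optimal.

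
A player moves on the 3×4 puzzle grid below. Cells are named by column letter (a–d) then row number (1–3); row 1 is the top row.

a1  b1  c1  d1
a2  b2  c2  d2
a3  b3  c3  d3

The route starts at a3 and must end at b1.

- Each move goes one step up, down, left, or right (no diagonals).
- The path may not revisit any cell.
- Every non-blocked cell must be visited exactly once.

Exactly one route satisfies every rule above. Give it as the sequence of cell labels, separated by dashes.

a3 - b3 - c3 - d3 - d2 - d1 - c1 - c2 - b2 - a2 - a1 - b1

Need to visit all 12 open cells exactly once, starting at a3 and ending at b1.
Route from a3: right 3 to d3, up 2 to d1, left 1 to c1, down 1 to c2, left 2 to a2, up 1 to a1, right 1 to b1 — 11 moves in all.
Check: all 12 open cells covered.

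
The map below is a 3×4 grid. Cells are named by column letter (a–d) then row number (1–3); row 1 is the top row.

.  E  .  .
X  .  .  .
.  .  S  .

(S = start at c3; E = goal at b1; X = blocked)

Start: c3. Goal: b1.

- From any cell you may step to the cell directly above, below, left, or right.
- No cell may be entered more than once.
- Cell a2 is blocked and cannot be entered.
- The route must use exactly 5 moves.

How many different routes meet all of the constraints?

5

Need simple routes of exactly 5 moves from c3 to b1 (Manhattan distance 3, so 1 moves are spent on a detour and 1 undoing it).
Enumerating: c3 c2 d2 d1 c1 b1 | c3 b3 b2 c2 c1 b1 | c3 d3 d2 d1 c1 b1 | c3 d3 d2 c2 c1 b1 | c3 d3 d2 c2 b2 b1.
That gives 5 routes.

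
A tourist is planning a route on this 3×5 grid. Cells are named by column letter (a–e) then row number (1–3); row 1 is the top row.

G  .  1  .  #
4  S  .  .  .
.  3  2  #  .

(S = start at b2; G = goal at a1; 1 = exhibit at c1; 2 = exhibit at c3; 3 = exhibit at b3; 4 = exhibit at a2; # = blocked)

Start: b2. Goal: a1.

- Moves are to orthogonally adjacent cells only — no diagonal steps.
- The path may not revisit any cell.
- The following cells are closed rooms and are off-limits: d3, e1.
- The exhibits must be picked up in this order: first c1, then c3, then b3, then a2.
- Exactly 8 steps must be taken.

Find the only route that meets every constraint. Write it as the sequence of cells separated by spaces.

b2 b1 c1 c2 c3 b3 a3 a2 a1

The waypoints must appear in the order c1, c3, b3, a2, with no cell reused.
Route from b2: up 1 to b1, right 1 to c1, down 2 to c3, left 2 to a3, up 2 to a1 — 8 moves in all.
Check: order respected (1 at step 2, 2 at step 4, 3 at step 5, 4 at step 7); 8 moves as required.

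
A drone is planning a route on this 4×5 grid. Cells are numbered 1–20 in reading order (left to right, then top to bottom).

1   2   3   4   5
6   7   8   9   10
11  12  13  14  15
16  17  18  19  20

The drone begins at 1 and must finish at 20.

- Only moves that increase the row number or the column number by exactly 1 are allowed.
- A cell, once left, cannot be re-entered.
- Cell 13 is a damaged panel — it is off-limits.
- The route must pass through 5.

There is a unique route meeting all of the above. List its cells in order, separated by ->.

1 -> 2 -> 3 -> 4 -> 5 -> 10 -> 15 -> 20

Moves only go right or down, so the column and row indices never decrease.
Route from 1: right 4 to 5, down 3 to 20 — 7 moves in all.
Check: all required cells visited.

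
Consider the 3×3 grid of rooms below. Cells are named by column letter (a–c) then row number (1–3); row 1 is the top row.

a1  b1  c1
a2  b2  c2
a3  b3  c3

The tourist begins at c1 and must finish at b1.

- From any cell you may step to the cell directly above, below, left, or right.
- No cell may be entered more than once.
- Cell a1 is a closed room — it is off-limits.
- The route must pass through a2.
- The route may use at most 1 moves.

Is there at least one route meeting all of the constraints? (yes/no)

no

Even ignoring the no-revisit rule, getting from c1 to b1 via a2 needs at least 3 + 2 = 5 moves (Manhattan distance per leg), which exceeds the 1-move limit.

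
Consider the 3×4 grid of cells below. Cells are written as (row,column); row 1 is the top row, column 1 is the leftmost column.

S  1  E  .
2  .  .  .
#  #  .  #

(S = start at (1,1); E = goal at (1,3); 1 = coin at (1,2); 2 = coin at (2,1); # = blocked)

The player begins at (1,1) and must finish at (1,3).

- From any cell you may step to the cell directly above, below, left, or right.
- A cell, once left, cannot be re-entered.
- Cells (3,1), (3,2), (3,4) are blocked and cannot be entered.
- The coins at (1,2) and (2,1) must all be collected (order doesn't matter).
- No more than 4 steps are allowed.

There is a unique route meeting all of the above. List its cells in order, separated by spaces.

The budget equals the shortest possible length, so every move has to be on a shortest route through the required cells.
Route from (1,1): down 1 to (2,1), right 1 to (2,2), up 1 to (1,2), right 1 to (1,3) — 4 moves in all.
Check: all required cells visited; 4 ≤ 4 moves.

(1,1) (2,1) (2,2) (1,2) (1,3)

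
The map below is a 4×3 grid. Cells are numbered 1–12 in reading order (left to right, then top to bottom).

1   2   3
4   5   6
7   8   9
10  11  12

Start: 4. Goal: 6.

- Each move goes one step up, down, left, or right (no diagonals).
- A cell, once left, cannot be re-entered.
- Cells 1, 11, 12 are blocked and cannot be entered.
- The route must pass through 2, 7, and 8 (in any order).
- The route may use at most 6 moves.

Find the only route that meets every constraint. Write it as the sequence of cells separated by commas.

4, 7, 8, 5, 2, 3, 6

The budget equals the shortest possible length, so every move has to be on a shortest route through the required cells.
Route from 4: down 1 to 7, right 1 to 8, up 2 to 2, right 1 to 3, down 1 to 6 — 6 moves in all.
Check: all required cells visited; 6 ≤ 6 moves.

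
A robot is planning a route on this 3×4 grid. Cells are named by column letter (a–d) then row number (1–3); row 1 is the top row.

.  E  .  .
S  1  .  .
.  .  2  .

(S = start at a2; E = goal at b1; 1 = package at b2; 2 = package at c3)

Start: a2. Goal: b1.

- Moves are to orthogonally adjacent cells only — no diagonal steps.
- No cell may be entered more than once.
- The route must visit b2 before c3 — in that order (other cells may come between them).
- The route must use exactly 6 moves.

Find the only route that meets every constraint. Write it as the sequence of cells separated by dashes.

a2 - b2 - b3 - c3 - c2 - c1 - b1

The waypoints must appear in the order b2, c3, with no cell reused.
Route from a2: right to b2, down to b3, right to c3, 2× up (reaching c1), left to b1 — 6 moves in all.
Check: order respected (1 at step 1, 2 at step 3); 6 moves as required.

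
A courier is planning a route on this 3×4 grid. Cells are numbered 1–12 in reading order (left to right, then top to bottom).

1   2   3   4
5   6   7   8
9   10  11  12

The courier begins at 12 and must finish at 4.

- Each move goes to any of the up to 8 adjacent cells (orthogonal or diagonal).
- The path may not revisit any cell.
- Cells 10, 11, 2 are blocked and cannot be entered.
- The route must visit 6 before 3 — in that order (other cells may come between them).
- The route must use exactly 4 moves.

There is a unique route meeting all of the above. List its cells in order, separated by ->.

The waypoints must appear in the order 6, 3, with no cell reused.
Route from 12: up-left 1 to 7, left 1 to 6, up-right 1 to 3, right 1 to 4 — 4 moves in all.
Check: order respected (6 at step 2, 3 at step 3); 4 moves as required.

12 -> 7 -> 6 -> 3 -> 4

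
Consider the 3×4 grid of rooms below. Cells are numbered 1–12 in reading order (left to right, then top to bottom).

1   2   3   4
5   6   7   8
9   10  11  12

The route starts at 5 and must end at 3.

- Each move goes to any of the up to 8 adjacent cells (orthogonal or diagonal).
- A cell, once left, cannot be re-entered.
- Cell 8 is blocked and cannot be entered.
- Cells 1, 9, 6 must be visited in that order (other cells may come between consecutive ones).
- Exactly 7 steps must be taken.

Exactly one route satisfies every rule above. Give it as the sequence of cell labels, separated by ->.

5 -> 1 -> 2 -> 7 -> 10 -> 9 -> 6 -> 3

The waypoints must appear in the order 1, 9, 6, with no cell reused.
Route from 5: up 1 to 1, right 1 to 2, down-right 1 to 7, down-left 1 to 10, left 1 to 9, up-right 2 to 3 — 7 moves in all.
Check: order respected (1 at step 1, 9 at step 5, 6 at step 6); 7 moves as required.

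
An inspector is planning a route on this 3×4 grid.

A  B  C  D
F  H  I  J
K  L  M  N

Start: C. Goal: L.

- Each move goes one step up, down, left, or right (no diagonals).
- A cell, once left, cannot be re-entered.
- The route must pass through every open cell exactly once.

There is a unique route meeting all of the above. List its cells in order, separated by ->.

C -> D -> J -> N -> M -> I -> H -> B -> A -> F -> K -> L

Need to visit all 12 open cells exactly once, starting at C and ending at L.
Cell K has only two open neighbours (F and L), so the path must pass straight through it: one of those is the cell it's entered from and the other is where it exits.
Route from C: right to D, 2× down (reaching N), left to M, up to I, left to H, up to B, left to A, 2× down (reaching K), right to L — 11 moves in all.
Check: all 12 open cells covered.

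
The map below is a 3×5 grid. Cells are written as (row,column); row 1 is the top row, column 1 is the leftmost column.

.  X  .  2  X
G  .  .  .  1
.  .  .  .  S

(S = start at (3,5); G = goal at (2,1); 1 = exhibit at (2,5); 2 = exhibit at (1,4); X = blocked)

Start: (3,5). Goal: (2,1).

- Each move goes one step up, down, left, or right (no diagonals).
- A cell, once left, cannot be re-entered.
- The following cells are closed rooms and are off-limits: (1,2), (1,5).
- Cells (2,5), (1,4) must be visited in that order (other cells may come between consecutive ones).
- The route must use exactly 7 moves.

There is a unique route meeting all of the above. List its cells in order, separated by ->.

The waypoints must appear in the order (2,5), (1,4), with no cell reused.
Route from (3,5): up 1 to (2,5), left 1 to (2,4), up 1 to (1,4), left 1 to (1,3), down 1 to (2,3), left 2 to (2,1) — 7 moves in all.
Check: order respected (1 at step 1, 2 at step 3); 7 moves as required.

(3,5) -> (2,5) -> (2,4) -> (1,4) -> (1,3) -> (2,3) -> (2,2) -> (2,1)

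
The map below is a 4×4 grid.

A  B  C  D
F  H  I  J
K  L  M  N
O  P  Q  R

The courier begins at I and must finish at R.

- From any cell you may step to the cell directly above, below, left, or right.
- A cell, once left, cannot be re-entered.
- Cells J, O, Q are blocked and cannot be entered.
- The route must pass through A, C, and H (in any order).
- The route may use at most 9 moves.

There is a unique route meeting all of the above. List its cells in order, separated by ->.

The budget equals the shortest possible length, so every move has to be on a shortest route through the required cells.
Route from I: up 1 to C, left 2 to A, down 1 to F, right 1 to H, down 1 to L, right 2 to N, down 1 to R — 9 moves in all.
Check: all required cells visited; 9 ≤ 9 moves.

I -> C -> B -> A -> F -> H -> L -> M -> N -> R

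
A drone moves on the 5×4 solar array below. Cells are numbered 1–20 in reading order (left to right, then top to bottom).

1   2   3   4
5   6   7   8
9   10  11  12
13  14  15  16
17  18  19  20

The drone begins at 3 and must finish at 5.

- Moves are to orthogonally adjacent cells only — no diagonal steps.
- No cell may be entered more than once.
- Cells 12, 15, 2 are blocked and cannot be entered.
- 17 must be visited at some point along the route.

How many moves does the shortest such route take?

Any route passes through 17 somewhere between 3 and 5. Summing Manhattan distances along the two legs (3 → 17 → 5) gives a lower bound of 6 + 3 = 9 moves.
A route of 9 moves achieves this: 3 → 7 → 11 → 10 → 14 → 18 → 17 → 13 → 9 → 5.
Since 9 matches the lower bound, it is optimal.

9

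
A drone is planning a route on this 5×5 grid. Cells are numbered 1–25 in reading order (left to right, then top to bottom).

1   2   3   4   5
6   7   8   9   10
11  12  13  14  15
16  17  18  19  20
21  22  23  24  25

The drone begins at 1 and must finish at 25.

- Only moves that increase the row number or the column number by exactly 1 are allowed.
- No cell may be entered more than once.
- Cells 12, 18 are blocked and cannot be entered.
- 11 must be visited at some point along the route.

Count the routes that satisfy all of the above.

2

A right/down-only route from 1 to 25 makes exactly 4 down-moves and 4 right-moves in some order.
With no other constraints that would be C(8,4) = 70 routes.
Split at 11 and multiply the segment counts (each segment already excludes blocked cells): 1→11: 1; 11→25: 2; product = 2.
That gives 2 routes.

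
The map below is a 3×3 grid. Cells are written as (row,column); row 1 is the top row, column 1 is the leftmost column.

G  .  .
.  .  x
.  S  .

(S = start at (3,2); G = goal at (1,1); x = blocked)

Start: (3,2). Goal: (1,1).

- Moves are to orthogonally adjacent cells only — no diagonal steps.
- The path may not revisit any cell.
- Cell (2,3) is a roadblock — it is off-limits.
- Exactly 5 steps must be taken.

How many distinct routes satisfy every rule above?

Need simple routes of exactly 5 moves from (3,2) to (1,1) (Manhattan distance 3, so 1 moves are spent on a detour and 1 undoing it).
Enumerating: (3,2) (3,1) (2,1) (2,2) (1,2) (1,1).
That gives 1 route.

1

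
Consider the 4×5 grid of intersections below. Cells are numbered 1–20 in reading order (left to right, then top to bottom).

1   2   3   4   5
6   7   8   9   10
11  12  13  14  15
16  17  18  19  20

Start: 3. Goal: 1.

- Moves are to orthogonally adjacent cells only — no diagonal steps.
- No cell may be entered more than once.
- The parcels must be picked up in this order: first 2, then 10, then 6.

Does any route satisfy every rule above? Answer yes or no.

yes

One route that works: 3 → 2 → 7 → 8 → 9 → 10 → 15 → 14 → 13 → 12 → 11 → 6 → 1.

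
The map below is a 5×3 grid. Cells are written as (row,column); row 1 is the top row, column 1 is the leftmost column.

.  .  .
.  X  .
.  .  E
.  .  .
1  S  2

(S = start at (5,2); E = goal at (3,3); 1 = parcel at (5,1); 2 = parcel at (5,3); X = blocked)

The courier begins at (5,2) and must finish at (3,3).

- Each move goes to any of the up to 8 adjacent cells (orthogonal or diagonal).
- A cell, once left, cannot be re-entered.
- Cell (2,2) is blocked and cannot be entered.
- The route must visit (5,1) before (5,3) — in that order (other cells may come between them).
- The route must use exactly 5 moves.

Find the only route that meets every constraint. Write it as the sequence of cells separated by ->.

(5,2) -> (5,1) -> (4,2) -> (5,3) -> (4,3) -> (3,3)

The waypoints must appear in the order (5,1), (5,3), with no cell reused.
Route from (5,2): left 1 to (5,1), up-right 1 to (4,2), down-right 1 to (5,3), up 2 to (3,3) — 5 moves in all.
Check: order respected (1 at step 1, 2 at step 3); 5 moves as required.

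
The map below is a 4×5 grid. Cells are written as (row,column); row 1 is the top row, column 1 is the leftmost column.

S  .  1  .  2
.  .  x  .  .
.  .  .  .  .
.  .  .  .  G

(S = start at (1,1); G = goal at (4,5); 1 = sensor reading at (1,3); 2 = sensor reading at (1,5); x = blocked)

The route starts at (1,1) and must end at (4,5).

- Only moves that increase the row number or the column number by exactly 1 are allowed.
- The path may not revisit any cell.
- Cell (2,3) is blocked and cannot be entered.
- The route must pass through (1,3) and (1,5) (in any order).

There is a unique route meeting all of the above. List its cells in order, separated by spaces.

(1,1) (1,2) (1,3) (1,4) (1,5) (2,5) (3,5) (4,5)

Moves only go right or down, so the column and row indices never decrease.
Route from (1,1): right 4 to (1,5), down 3 to (4,5) — 7 moves in all.
Check: all required cells visited.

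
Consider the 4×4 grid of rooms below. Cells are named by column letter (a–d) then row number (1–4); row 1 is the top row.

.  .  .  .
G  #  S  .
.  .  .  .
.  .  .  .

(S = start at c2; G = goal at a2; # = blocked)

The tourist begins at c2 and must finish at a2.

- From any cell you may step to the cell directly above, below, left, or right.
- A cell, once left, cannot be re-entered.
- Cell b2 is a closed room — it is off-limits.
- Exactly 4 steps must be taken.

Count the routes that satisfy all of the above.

2

Need simple routes of exactly 4 moves from c2 to a2 (Manhattan distance 2, so 1 moves are spent on a detour and 1 undoing it).
Enumerating: c2 c1 b1 a1 a2 | c2 c3 b3 a3 a2.
That gives 2 routes.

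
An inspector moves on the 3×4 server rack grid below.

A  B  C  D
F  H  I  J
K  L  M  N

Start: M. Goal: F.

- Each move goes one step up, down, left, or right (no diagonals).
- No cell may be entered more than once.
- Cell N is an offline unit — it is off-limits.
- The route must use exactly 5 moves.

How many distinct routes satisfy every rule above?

5

Need simple routes of exactly 5 moves from M to F (Manhattan distance 3, so 1 moves are spent on a detour and 1 undoing it).
Enumerating: M I C B H F | M I C B A F | M I H B A F | M I H L K F | M L H B A F.
That gives 5 routes.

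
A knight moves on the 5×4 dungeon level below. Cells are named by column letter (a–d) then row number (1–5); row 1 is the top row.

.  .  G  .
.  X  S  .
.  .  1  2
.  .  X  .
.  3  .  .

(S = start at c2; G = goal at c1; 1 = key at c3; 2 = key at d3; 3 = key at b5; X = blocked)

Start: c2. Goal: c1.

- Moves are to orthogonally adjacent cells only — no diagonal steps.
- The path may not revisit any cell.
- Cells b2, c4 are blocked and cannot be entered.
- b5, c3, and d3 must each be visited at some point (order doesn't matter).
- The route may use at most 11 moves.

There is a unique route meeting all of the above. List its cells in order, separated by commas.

c2, c3, b3, b4, b5, c5, d5, d4, d3, d2, d1, c1

The budget equals the shortest possible length, so every move has to be on a shortest route through the required cells.
Route from c2: down to c3, left to b3, 2× down (reaching b5), 2× right (reaching d5), 4× up (reaching d1), left to c1 — 11 moves in all.
Check: all required cells visited; 11 ≤ 11 moves.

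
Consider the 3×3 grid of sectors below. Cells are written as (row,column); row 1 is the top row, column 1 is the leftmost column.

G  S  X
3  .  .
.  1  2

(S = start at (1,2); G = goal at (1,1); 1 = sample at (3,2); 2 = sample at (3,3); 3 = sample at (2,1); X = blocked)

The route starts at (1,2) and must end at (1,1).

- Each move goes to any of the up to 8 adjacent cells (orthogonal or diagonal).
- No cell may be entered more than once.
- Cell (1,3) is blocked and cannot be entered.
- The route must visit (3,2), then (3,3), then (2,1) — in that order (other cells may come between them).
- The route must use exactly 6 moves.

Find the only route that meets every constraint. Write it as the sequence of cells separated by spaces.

(1,2) (2,3) (3,2) (3,3) (2,2) (2,1) (1,1)

The waypoints must appear in the order (3,2), (3,3), (2,1), with no cell reused.
Route from (1,2): down-right to (2,3), down-left to (3,2), right to (3,3), up-left to (2,2), left to (2,1), up to (1,1) — 6 moves in all.
Check: order respected (1 at step 2, 2 at step 3, 3 at step 5); 6 moves as required.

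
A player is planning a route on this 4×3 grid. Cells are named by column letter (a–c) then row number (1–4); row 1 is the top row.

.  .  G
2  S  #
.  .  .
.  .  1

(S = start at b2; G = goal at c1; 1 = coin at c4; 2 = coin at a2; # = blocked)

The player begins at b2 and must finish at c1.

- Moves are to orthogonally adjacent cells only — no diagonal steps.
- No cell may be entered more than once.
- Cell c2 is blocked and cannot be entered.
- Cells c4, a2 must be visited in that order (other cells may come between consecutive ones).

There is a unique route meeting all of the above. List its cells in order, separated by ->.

The waypoints must appear in the order c4, a2, with no cell reused.
Route from b2: down to b3, right to c3, down to c4, 2× left (reaching a4), 3× up (reaching a1), 2× right (reaching c1) — 10 moves in all.
Check: order respected (1 at step 3, 2 at step 7).

b2 -> b3 -> c3 -> c4 -> b4 -> a4 -> a3 -> a2 -> a1 -> b1 -> c1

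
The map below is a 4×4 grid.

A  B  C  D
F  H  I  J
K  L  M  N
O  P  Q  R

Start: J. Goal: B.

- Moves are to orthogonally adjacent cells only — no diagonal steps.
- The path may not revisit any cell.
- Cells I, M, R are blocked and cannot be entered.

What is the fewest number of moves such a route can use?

3

The Manhattan distance from J to B is |2−1| + |4−2| = 3, so at least 3 moves are needed.
A route of 3 moves achieves this: J → D → C → B.
Since 3 matches the lower bound, it is optimal.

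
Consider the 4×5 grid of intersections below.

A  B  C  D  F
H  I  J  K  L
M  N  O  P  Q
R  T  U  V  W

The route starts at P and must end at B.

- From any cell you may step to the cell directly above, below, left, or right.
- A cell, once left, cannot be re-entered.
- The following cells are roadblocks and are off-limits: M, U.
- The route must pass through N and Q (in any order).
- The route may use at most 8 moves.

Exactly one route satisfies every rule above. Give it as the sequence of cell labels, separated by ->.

The budget equals the shortest possible length, so every move has to be on a shortest route through the required cells.
Route from P: right 1 to Q, up 1 to L, left 2 to J, down 1 to O, left 1 to N, up 2 to B — 8 moves in all.
Check: all required cells visited; 8 ≤ 8 moves.

P -> Q -> L -> K -> J -> O -> N -> I -> B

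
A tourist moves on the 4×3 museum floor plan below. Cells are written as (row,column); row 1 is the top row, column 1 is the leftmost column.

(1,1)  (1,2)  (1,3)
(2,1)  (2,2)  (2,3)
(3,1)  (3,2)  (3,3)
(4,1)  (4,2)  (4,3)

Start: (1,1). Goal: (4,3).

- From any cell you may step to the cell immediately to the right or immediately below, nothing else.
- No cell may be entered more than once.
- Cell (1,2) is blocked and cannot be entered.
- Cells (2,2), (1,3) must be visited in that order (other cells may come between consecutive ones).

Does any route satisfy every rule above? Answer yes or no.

(1,3) lies above (2,2), so going from (2,2) to (1,3) would need an upward move — but moves only go right/down, so (2,2) cannot be visited before (1,3).

no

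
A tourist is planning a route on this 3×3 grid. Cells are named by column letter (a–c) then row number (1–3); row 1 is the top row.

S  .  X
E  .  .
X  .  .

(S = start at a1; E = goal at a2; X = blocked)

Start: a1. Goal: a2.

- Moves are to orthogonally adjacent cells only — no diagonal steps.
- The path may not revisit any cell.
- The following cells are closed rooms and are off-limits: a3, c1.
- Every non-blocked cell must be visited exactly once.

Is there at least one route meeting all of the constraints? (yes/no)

no

Colour the cells like a checkerboard: each orthogonal step flips colour, so a Hamiltonian route alternates colours. Here there are 3 cells of one colour and 4 of the other, with start on the opposite colour to the goal — the counts and endpoints can't be arranged into an alternating sequence of length 7, so no Hamiltonian route exists.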